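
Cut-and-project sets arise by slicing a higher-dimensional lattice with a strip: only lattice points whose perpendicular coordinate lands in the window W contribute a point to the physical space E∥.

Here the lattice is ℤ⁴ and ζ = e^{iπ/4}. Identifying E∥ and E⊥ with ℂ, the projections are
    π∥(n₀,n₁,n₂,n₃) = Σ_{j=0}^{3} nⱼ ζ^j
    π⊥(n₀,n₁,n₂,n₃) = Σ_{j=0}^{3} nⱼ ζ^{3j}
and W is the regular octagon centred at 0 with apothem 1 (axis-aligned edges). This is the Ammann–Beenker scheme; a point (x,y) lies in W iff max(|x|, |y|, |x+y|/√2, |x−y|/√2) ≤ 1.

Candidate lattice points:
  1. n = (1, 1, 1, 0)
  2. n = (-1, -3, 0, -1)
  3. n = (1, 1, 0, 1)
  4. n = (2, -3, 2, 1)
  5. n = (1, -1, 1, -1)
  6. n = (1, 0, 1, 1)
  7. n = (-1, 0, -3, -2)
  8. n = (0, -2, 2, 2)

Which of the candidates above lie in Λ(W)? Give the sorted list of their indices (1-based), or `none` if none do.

Internal map: ζ^{3j} for j=0..3 gives (1,0), (−√2/2,√2/2), (0,−1), (√2/2,√2/2).
candidate 1: n = (1, 1, 1, 0) → π⊥ ≈ (+0.292893, -0.292893); max(|x|,|y|,|x±y|/√2) = 0.414214 ≤ 1 ⇒ ∈ W
candidate 2: n = (-1, -3, 0, -1) → π⊥ ≈ (+0.414214, -2.828427); max(|x|,|y|,|x±y|/√2) = 2.828427 > 1 ⇒ ∉ W
candidate 3: n = (1, 1, 0, 1) → π⊥ ≈ (+1.000000, +1.414214); max(|x|,|y|,|x±y|/√2) = 1.707107 > 1 ⇒ ∉ W
candidate 4: n = (2, -3, 2, 1) → π⊥ ≈ (+4.828427, -3.414214); max(|x|,|y|,|x±y|/√2) = 5.828427 > 1 ⇒ ∉ W
candidate 5: n = (1, -1, 1, -1) → π⊥ ≈ (+1.000000, -2.414214); max(|x|,|y|,|x±y|/√2) = 2.414214 > 1 ⇒ ∉ W
candidate 6: n = (1, 0, 1, 1) → π⊥ ≈ (+1.707107, -0.292893); max(|x|,|y|,|x±y|/√2) = 1.707107 > 1 ⇒ ∉ W
candidate 7: n = (-1, 0, -3, -2) → π⊥ ≈ (-2.414214, +1.585786); max(|x|,|y|,|x±y|/√2) = 2.828427 > 1 ⇒ ∉ W
candidate 8: n = (0, -2, 2, 2) → π⊥ ≈ (+2.828427, -2.000000); max(|x|,|y|,|x±y|/√2) = 3.414214 > 1 ⇒ ∉ W

1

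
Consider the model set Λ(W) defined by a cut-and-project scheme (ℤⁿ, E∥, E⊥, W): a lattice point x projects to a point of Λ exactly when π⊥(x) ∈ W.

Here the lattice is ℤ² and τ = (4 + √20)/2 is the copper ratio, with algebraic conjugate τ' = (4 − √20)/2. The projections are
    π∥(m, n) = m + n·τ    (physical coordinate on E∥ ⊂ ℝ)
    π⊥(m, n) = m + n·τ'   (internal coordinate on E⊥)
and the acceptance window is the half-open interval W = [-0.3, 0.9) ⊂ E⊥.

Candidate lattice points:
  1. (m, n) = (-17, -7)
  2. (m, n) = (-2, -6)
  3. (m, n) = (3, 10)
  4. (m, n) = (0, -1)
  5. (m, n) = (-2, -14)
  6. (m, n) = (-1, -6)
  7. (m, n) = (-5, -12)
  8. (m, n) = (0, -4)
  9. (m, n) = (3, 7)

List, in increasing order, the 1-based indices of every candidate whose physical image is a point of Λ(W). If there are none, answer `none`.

3, 4, 6

τ' = (4−√20)/2 ≈ -0.23607.
[1] lift (-17,-7): star map gives -15.34752; window check -0.3 ≤ -15.34752 < 0.9 is false → out
[2] lift (-2,-6): star map gives -0.58359; window check -0.3 ≤ -0.58359 < 0.9 is false → out
[3] lift (3,10): star map gives 0.63932; window check -0.3 ≤ 0.63932 < 0.9 is true → IN Λ
[4] lift (0,-1): star map gives 0.23607; window check -0.3 ≤ 0.23607 < 0.9 is true → IN Λ
[5] lift (-2,-14): star map gives 1.30495; window check -0.3 ≤ 1.30495 < 0.9 is false → out
[6] lift (-1,-6): star map gives 0.41641; window check -0.3 ≤ 0.41641 < 0.9 is true → IN Λ
[7] lift (-5,-12): star map gives -2.16718; window check -0.3 ≤ -2.16718 < 0.9 is false → out
[8] lift (0,-4): star map gives 0.94427; window check -0.3 ≤ 0.94427 < 0.9 is false → out
[9] lift (3,7): star map gives 1.34752; window check -0.3 ≤ 1.34752 < 0.9 is false → out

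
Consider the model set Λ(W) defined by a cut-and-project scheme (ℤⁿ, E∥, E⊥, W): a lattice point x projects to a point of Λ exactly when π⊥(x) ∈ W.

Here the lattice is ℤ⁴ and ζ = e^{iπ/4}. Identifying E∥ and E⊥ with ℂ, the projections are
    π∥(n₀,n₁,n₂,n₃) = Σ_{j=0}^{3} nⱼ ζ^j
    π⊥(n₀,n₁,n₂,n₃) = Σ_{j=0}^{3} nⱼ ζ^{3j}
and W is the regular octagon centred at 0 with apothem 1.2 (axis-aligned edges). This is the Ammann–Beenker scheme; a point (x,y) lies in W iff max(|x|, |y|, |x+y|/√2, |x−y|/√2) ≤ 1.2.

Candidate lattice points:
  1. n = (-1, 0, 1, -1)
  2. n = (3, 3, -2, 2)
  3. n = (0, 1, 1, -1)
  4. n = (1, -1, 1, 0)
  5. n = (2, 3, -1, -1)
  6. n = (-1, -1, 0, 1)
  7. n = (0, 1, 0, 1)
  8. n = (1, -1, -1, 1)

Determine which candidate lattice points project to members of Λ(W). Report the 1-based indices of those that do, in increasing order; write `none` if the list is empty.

π⊥(n) = n₀ + n₁ζ³ + n₂ζ⁶ + n₃ζ⁹ where ζ = e^{iπ/4}.
#1 (-1, 0, 1, -1): internal (-1.707107, -1.707107); octagon support 2.414214 vs apothem 1.2 → ∉ W
#2 (3, 3, -2, 2): internal (2.292893, 5.535534); octagon support 5.535534 vs apothem 1.2 → ∉ W
#3 (0, 1, 1, -1): internal (-1.414214, -1.000000); octagon support 1.707107 vs apothem 1.2 → ∉ W
#4 (1, -1, 1, 0): internal (1.707107, -1.707107); octagon support 2.414214 vs apothem 1.2 → ∉ W
#5 (2, 3, -1, -1): internal (-0.828427, 2.414214); octagon support 2.414214 vs apothem 1.2 → ∉ W
#6 (-1, -1, 0, 1): internal (0.414214, 0.000000); octagon support 0.414214 vs apothem 1.2 → ∈ W
#7 (0, 1, 0, 1): internal (0.000000, 1.414214); octagon support 1.414214 vs apothem 1.2 → ∉ W
#8 (1, -1, -1, 1): internal (2.414214, 1.000000); octagon support 2.414214 vs apothem 1.2 → ∉ W

6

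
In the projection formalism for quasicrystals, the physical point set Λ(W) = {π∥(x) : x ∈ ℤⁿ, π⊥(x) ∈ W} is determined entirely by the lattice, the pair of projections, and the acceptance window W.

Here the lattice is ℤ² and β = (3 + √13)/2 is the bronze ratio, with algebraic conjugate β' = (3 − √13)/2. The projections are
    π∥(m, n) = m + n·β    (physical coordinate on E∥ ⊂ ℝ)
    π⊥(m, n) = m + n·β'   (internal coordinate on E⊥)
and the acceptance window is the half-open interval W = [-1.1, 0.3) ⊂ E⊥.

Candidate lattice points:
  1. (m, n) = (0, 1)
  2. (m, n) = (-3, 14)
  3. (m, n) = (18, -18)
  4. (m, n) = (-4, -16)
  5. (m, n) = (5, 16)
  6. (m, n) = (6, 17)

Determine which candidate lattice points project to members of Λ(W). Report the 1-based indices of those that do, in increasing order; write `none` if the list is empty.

Compute β' = (3−√13)/2 = -0.3028, so π⊥(m,n) = m -0.3028·n.
[1] lift (0,1): star map gives -0.3028; window check -1.1 ≤ -0.3028 < 0.3 is true → IN Λ
[2] lift (-3,14): star map gives -7.2389; window check -1.1 ≤ -7.2389 < 0.3 is false → out
[3] lift (18,-18): star map gives 23.4500; window check -1.1 ≤ 23.4500 < 0.3 is false → out
[4] lift (-4,-16): star map gives 0.8444; window check -1.1 ≤ 0.8444 < 0.3 is false → out
[5] lift (5,16): star map gives 0.1556; window check -1.1 ≤ 0.1556 < 0.3 is true → IN Λ
[6] lift (6,17): star map gives 0.8528; window check -1.1 ≤ 0.8528 < 0.3 is false → out

1, 5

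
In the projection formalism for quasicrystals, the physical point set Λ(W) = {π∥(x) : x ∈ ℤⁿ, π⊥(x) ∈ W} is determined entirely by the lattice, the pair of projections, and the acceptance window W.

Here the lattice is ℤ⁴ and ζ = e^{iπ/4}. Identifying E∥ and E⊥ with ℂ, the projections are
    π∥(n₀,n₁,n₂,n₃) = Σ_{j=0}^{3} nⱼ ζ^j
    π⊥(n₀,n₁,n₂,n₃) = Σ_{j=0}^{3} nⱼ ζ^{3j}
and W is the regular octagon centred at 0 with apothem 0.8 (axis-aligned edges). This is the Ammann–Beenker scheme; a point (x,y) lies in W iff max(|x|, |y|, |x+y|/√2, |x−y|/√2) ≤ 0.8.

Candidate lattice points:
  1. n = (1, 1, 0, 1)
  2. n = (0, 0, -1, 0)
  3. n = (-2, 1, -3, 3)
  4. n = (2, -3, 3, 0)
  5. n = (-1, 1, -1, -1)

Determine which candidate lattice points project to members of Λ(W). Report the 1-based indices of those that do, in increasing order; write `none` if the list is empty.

Internal map: ζ^{3j} for j=0..3 gives (1,0), (−√2/2,√2/2), (0,−1), (√2/2,√2/2).
#1 (1, 1, 0, 1): internal (1.00000, 1.41421); octagon support 1.70711 vs apothem 0.8 → ∉ W
#2 (0, 0, -1, 0): internal (0.00000, 1.00000); octagon support 1.00000 vs apothem 0.8 → ∉ W
#3 (-2, 1, -3, 3): internal (-0.58579, 5.82843); octagon support 5.82843 vs apothem 0.8 → ∉ W
#4 (2, -3, 3, 0): internal (4.12132, -5.12132); octagon support 6.53553 vs apothem 0.8 → ∉ W
#5 (-1, 1, -1, -1): internal (-2.41421, 1.00000); octagon support 2.41421 vs apothem 0.8 → ∉ W

none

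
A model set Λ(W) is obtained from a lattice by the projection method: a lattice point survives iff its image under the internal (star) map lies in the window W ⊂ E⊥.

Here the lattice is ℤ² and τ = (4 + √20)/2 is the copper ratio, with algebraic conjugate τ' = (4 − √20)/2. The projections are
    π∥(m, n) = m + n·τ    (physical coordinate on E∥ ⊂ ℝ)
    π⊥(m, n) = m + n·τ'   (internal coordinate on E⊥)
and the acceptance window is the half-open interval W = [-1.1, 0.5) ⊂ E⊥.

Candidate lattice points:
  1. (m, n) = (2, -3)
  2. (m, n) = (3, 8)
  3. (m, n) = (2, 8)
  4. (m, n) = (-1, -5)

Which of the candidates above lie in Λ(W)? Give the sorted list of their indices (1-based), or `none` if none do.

τ' = (4−√20)/2 ≈ -0.2361.
[1] lift (2,-3): star map gives 2.7082; window check -1.1 ≤ 2.7082 < 0.5 is false → out
[2] lift (3,8): star map gives 1.1115; window check -1.1 ≤ 1.1115 < 0.5 is false → out
[3] lift (2,8): star map gives 0.1115; window check -1.1 ≤ 0.1115 < 0.5 is true → IN Λ
[4] lift (-1,-5): star map gives 0.1803; window check -1.1 ≤ 0.1803 < 0.5 is true → IN Λ

3, 4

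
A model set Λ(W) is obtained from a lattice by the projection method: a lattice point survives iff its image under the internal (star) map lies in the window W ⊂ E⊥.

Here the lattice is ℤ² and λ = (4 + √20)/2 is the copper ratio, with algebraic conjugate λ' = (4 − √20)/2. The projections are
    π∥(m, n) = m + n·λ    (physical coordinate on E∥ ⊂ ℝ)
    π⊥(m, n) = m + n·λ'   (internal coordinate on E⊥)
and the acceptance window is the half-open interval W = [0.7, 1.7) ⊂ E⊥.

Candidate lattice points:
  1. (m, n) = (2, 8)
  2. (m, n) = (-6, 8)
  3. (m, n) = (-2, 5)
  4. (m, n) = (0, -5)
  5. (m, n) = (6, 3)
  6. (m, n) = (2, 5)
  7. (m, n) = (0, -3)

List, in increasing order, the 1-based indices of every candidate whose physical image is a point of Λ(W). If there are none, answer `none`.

4, 6, 7

Compute λ' = (4−√20)/2 = -0.23607, so π⊥(m,n) = m -0.23607·n.
#1 (2,8): internal coord 2 + (8)·λ' = +0.11146; +0.11146 ∉ [0.7, 1.7) → out
#2 (-6,8): internal coord -6 + (8)·λ' = -7.88854; -7.88854 ∉ [0.7, 1.7) → out
#3 (-2,5): internal coord -2 + (5)·λ' = -3.18034; -3.18034 ∉ [0.7, 1.7) → out
#4 (0,-5): internal coord 0 + (-5)·λ' = +1.18034; +1.18034 ∈ [0.7, 1.7) → IN Λ
#5 (6,3): internal coord 6 + (3)·λ' = +5.29180; +5.29180 ∉ [0.7, 1.7) → out
#6 (2,5): internal coord 2 + (5)·λ' = +0.81966; +0.81966 ∈ [0.7, 1.7) → IN Λ
#7 (0,-3): internal coord 0 + (-3)·λ' = +0.70820; +0.70820 ∈ [0.7, 1.7) → IN Λ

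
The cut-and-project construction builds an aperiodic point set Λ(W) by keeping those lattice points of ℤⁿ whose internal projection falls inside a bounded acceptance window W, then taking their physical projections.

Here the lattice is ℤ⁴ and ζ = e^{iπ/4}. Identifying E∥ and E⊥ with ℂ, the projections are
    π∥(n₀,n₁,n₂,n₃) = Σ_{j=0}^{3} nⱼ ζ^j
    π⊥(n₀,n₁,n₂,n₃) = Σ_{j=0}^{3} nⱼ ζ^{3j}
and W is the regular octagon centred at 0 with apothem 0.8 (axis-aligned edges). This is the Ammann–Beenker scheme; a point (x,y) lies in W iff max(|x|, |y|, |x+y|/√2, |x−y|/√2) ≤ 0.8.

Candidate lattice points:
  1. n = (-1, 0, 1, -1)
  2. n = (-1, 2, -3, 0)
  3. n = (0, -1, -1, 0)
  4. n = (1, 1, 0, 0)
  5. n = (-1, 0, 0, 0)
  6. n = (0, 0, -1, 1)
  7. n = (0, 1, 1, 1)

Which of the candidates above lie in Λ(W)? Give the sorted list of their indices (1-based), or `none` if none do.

3, 4, 7

With ζ = e^{iπ/4} the internal vectors are ζ^0,ζ^3,ζ^6,ζ^9.
#1 (-1, 0, 1, -1): internal (-1.7071, -1.7071); octagon support 2.4142 vs apothem 0.8 → ∉ W
#2 (-1, 2, -3, 0): internal (-2.4142, 4.4142); octagon support 4.8284 vs apothem 0.8 → ∉ W
#3 (0, -1, -1, 0): internal (0.7071, 0.2929); octagon support 0.7071 vs apothem 0.8 → ∈ W
#4 (1, 1, 0, 0): internal (0.2929, 0.7071); octagon support 0.7071 vs apothem 0.8 → ∈ W
#5 (-1, 0, 0, 0): internal (-1.0000, 0.0000); octagon support 1.0000 vs apothem 0.8 → ∉ W
#6 (0, 0, -1, 1): internal (0.7071, 1.7071); octagon support 1.7071 vs apothem 0.8 → ∉ W
#7 (0, 1, 1, 1): internal (0.0000, 0.4142); octagon support 0.4142 vs apothem 0.8 → ∈ W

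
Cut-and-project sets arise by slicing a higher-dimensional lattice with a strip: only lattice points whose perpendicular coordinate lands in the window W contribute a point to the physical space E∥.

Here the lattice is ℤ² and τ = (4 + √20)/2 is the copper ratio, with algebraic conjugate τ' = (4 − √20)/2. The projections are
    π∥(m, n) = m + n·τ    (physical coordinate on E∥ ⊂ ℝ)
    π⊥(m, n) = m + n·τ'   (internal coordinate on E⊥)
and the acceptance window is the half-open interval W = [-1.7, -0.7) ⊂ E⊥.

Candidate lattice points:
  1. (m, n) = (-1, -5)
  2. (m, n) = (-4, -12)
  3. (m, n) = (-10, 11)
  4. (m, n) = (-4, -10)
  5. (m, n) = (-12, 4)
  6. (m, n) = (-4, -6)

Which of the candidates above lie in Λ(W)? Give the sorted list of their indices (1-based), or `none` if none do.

Numerically τ ≈ 4.23607 and τ' = −1/τ ≈ -0.23607.
[1] lift (-1,-5): star map gives 0.18034; window check -1.7 ≤ 0.18034 < -0.7 is false → out
[2] lift (-4,-12): star map gives -1.16718; window check -1.7 ≤ -1.16718 < -0.7 is true → IN Λ
[3] lift (-10,11): star map gives -12.59675; window check -1.7 ≤ -12.59675 < -0.7 is false → out
[4] lift (-4,-10): star map gives -1.63932; window check -1.7 ≤ -1.63932 < -0.7 is true → IN Λ
[5] lift (-12,4): star map gives -12.94427; window check -1.7 ≤ -12.94427 < -0.7 is false → out
[6] lift (-4,-6): star map gives -2.58359; window check -1.7 ≤ -2.58359 < -0.7 is false → out

2, 4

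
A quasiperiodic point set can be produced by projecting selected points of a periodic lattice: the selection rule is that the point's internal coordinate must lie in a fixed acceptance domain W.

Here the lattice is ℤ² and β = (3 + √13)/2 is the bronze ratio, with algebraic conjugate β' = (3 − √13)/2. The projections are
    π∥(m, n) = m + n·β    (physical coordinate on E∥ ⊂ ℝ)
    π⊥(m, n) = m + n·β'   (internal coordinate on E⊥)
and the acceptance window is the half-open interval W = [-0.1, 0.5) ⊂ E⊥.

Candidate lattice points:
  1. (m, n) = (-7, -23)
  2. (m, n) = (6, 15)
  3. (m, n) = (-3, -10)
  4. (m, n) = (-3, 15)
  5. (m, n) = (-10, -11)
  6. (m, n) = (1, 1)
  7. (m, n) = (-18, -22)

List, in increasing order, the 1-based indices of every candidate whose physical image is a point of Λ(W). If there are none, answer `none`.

Numerically β ≈ 3.30278 and β' = −1/β ≈ -0.30278.
candidate 1: (m,n)=(-7,-23) → π∥ = -7-23·β ≈ -82.96384, π⊥ = -7-23·β' ≈ -0.03616 ∈ [-0.1, 0.5) ⇒ IN Λ
candidate 2: (m,n)=(6,15) → π∥ = 6+15·β ≈ 55.54163, π⊥ = 6+15·β' ≈ 1.45837 ∉ [-0.1, 0.5) ⇒ out
candidate 3: (m,n)=(-3,-10) → π∥ = -3-10·β ≈ -36.02776, π⊥ = -3-10·β' ≈ 0.02776 ∈ [-0.1, 0.5) ⇒ IN Λ
candidate 4: (m,n)=(-3,15) → π∥ = -3+15·β ≈ 46.54163, π⊥ = -3+15·β' ≈ -7.54163 ∉ [-0.1, 0.5) ⇒ out
candidate 5: (m,n)=(-10,-11) → π∥ = -10-11·β ≈ -46.33053, π⊥ = -10-11·β' ≈ -6.66947 ∉ [-0.1, 0.5) ⇒ out
candidate 6: (m,n)=(1,1) → π∥ = 1+1·β ≈ 4.30278, π⊥ = 1+1·β' ≈ 0.69722 ∉ [-0.1, 0.5) ⇒ out
candidate 7: (m,n)=(-18,-22) → π∥ = -18-22·β ≈ -90.66106, π⊥ = -18-22·β' ≈ -11.33894 ∉ [-0.1, 0.5) ⇒ out

1, 3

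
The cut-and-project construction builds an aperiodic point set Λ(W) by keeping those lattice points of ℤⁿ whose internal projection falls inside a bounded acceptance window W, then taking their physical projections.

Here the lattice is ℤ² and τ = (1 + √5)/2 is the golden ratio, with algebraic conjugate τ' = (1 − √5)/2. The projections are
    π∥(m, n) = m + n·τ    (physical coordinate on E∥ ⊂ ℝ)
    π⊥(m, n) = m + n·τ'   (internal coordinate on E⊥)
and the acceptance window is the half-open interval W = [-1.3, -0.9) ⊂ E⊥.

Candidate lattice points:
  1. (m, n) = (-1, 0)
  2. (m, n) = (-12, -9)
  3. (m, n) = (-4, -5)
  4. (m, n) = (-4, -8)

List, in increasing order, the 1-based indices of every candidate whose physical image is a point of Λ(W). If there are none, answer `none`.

Numerically τ ≈ 1.61803 and τ' = −1/τ ≈ -0.61803.
candidate 1: (m,n)=(-1,0) → π∥ = -1+0·τ ≈ -1.00000, π⊥ = -1+0·τ' ≈ -1.00000 ∈ [-1.3, -0.9) ⇒ IN Λ
candidate 2: (m,n)=(-12,-9) → π∥ = -12-9·τ ≈ -26.56231, π⊥ = -12-9·τ' ≈ -6.43769 ∉ [-1.3, -0.9) ⇒ out
candidate 3: (m,n)=(-4,-5) → π∥ = -4-5·τ ≈ -12.09017, π⊥ = -4-5·τ' ≈ -0.90983 ∈ [-1.3, -0.9) ⇒ IN Λ
candidate 4: (m,n)=(-4,-8) → π∥ = -4-8·τ ≈ -16.94427, π⊥ = -4-8·τ' ≈ 0.94427 ∉ [-1.3, -0.9) ⇒ out

1, 3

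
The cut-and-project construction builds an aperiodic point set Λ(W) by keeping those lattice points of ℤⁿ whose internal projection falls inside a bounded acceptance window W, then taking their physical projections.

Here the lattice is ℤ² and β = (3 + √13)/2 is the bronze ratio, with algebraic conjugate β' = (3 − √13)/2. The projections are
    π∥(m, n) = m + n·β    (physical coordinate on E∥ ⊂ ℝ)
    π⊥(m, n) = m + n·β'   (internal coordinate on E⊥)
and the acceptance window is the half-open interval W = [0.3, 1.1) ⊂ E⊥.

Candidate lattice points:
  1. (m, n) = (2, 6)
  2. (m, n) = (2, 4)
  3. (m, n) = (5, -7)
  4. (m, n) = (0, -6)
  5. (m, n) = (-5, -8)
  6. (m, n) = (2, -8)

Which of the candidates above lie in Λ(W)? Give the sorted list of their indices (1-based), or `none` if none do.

2

Compute β' = (3−√13)/2 = -0.302776, so π⊥(m,n) = m -0.302776·n.
candidate 1: (m,n)=(2,6) → π∥ = 2+6·β ≈ 21.816654, π⊥ = 2+6·β' ≈ 0.183346 ∉ [0.3, 1.1) ⇒ out
candidate 2: (m,n)=(2,4) → π∥ = 2+4·β ≈ 15.211103, π⊥ = 2+4·β' ≈ 0.788897 ∈ [0.3, 1.1) ⇒ IN Λ
candidate 3: (m,n)=(5,-7) → π∥ = 5-7·β ≈ -18.119429, π⊥ = 5-7·β' ≈ 7.119429 ∉ [0.3, 1.1) ⇒ out
candidate 4: (m,n)=(0,-6) → π∥ = 0-6·β ≈ -19.816654, π⊥ = 0-6·β' ≈ 1.816654 ∉ [0.3, 1.1) ⇒ out
candidate 5: (m,n)=(-5,-8) → π∥ = -5-8·β ≈ -31.422205, π⊥ = -5-8·β' ≈ -2.577795 ∉ [0.3, 1.1) ⇒ out
candidate 6: (m,n)=(2,-8) → π∥ = 2-8·β ≈ -24.422205, π⊥ = 2-8·β' ≈ 4.422205 ∉ [0.3, 1.1) ⇒ out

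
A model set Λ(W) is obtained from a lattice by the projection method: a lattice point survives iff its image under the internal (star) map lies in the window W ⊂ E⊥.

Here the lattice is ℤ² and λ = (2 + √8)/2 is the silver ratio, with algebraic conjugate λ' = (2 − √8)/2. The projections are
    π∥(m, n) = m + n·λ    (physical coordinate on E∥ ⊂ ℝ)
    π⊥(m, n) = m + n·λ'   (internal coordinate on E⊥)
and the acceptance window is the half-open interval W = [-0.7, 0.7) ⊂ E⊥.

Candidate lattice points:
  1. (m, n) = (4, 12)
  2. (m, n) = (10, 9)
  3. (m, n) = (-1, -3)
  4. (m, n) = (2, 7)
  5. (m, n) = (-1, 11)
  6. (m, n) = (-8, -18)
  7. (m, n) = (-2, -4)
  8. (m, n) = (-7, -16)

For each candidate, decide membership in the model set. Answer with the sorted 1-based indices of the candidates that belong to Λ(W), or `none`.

3, 6, 7, 8

Numerically λ ≈ 2.4142 and λ' = −1/λ ≈ -0.4142.
[1] lift (4,12): star map gives -0.9706; window check -0.7 ≤ -0.9706 < 0.7 is false → out
[2] lift (10,9): star map gives 6.2721; window check -0.7 ≤ 6.2721 < 0.7 is false → out
[3] lift (-1,-3): star map gives 0.2426; window check -0.7 ≤ 0.2426 < 0.7 is true → IN Λ
[4] lift (2,7): star map gives -0.8995; window check -0.7 ≤ -0.8995 < 0.7 is false → out
[5] lift (-1,11): star map gives -5.5563; window check -0.7 ≤ -5.5563 < 0.7 is false → out
[6] lift (-8,-18): star map gives -0.5442; window check -0.7 ≤ -0.5442 < 0.7 is true → IN Λ
[7] lift (-2,-4): star map gives -0.3431; window check -0.7 ≤ -0.3431 < 0.7 is true → IN Λ
[8] lift (-7,-16): star map gives -0.3726; window check -0.7 ≤ -0.3726 < 0.7 is true → IN Λ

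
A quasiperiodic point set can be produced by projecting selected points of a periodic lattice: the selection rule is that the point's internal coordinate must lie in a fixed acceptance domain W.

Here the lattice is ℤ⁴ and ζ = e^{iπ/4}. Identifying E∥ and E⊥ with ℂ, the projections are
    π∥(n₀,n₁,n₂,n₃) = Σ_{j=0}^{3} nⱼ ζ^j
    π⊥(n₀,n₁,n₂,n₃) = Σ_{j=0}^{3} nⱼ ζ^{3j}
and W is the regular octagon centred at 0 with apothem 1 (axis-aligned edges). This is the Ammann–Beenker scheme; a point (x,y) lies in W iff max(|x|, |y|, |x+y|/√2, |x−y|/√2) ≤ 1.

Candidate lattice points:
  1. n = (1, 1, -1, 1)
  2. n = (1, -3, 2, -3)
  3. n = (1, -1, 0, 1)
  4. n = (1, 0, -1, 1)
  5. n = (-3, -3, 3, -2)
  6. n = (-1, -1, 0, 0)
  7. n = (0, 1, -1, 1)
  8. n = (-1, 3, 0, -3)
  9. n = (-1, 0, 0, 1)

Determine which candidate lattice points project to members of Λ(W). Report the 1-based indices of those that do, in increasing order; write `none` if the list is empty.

π⊥(n) = n₀ + n₁ζ³ + n₂ζ⁶ + n₃ζ⁹ where ζ = e^{iπ/4}.
candidate 1: n = (1, 1, -1, 1) → π⊥ ≈ (+1.0000, +2.4142); max(|x|,|y|,|x±y|/√2) = 2.4142 > 1 ⇒ ∉ W
candidate 2: n = (1, -3, 2, -3) → π⊥ ≈ (+1.0000, -6.2426); max(|x|,|y|,|x±y|/√2) = 6.2426 > 1 ⇒ ∉ W
candidate 3: n = (1, -1, 0, 1) → π⊥ ≈ (+2.4142, +0.0000); max(|x|,|y|,|x±y|/√2) = 2.4142 > 1 ⇒ ∉ W
candidate 4: n = (1, 0, -1, 1) → π⊥ ≈ (+1.7071, +1.7071); max(|x|,|y|,|x±y|/√2) = 2.4142 > 1 ⇒ ∉ W
candidate 5: n = (-3, -3, 3, -2) → π⊥ ≈ (-2.2929, -6.5355); max(|x|,|y|,|x±y|/√2) = 6.5355 > 1 ⇒ ∉ W
candidate 6: n = (-1, -1, 0, 0) → π⊥ ≈ (-0.2929, -0.7071); max(|x|,|y|,|x±y|/√2) = 0.7071 ≤ 1 ⇒ ∈ W
candidate 7: n = (0, 1, -1, 1) → π⊥ ≈ (+0.0000, +2.4142); max(|x|,|y|,|x±y|/√2) = 2.4142 > 1 ⇒ ∉ W
candidate 8: n = (-1, 3, 0, -3) → π⊥ ≈ (-5.2426, +0.0000); max(|x|,|y|,|x±y|/√2) = 5.2426 > 1 ⇒ ∉ W
candidate 9: n = (-1, 0, 0, 1) → π⊥ ≈ (-0.2929, +0.7071); max(|x|,|y|,|x±y|/√2) = 0.7071 ≤ 1 ⇒ ∈ W

6, 9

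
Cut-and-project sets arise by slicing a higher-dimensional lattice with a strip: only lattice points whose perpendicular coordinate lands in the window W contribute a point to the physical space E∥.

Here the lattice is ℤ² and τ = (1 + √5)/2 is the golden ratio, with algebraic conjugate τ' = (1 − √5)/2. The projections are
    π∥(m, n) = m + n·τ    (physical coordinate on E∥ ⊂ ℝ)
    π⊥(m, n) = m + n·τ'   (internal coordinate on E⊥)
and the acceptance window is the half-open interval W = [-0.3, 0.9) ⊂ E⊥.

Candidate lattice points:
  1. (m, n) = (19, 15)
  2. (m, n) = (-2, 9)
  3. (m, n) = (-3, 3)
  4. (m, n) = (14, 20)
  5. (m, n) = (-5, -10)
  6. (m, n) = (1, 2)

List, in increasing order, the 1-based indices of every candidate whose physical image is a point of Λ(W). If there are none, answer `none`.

Compute τ' = (1−√5)/2 = -0.61803, so π⊥(m,n) = m -0.61803·n.
[1] lift (19,15): star map gives 9.72949; window check -0.3 ≤ 9.72949 < 0.9 is false → out
[2] lift (-2,9): star map gives -7.56231; window check -0.3 ≤ -7.56231 < 0.9 is false → out
[3] lift (-3,3): star map gives -4.85410; window check -0.3 ≤ -4.85410 < 0.9 is false → out
[4] lift (14,20): star map gives 1.63932; window check -0.3 ≤ 1.63932 < 0.9 is false → out
[5] lift (-5,-10): star map gives 1.18034; window check -0.3 ≤ 1.18034 < 0.9 is false → out
[6] lift (1,2): star map gives -0.23607; window check -0.3 ≤ -0.23607 < 0.9 is true → IN Λ

6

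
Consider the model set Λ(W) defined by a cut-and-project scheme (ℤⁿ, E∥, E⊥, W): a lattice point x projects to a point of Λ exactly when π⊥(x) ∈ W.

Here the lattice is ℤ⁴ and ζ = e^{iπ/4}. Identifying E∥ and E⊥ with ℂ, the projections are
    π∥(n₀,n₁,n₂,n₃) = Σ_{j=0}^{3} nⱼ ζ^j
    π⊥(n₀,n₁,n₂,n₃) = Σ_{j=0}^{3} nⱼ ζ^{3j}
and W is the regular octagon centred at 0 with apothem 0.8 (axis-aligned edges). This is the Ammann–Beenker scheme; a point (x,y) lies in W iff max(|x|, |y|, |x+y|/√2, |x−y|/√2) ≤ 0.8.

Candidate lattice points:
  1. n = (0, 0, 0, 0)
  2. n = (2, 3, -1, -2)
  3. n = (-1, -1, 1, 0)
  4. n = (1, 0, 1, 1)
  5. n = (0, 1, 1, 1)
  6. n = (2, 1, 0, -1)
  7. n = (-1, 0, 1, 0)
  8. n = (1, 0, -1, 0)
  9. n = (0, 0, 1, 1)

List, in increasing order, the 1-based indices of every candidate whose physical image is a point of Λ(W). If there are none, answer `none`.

1, 5, 6, 9

Internal map: ζ^{3j} for j=0..3 gives (1,0), (−√2/2,√2/2), (0,−1), (√2/2,√2/2).
candidate 1: n = (0, 0, 0, 0) → π⊥ ≈ (+0.00000, +0.00000); max(|x|,|y|,|x±y|/√2) = 0.00000 ≤ 0.8 ⇒ ∈ W
candidate 2: n = (2, 3, -1, -2) → π⊥ ≈ (-1.53553, +1.70711); max(|x|,|y|,|x±y|/√2) = 2.29289 > 0.8 ⇒ ∉ W
candidate 3: n = (-1, -1, 1, 0) → π⊥ ≈ (-0.29289, -1.70711); max(|x|,|y|,|x±y|/√2) = 1.70711 > 0.8 ⇒ ∉ W
candidate 4: n = (1, 0, 1, 1) → π⊥ ≈ (+1.70711, -0.29289); max(|x|,|y|,|x±y|/√2) = 1.70711 > 0.8 ⇒ ∉ W
candidate 5: n = (0, 1, 1, 1) → π⊥ ≈ (+0.00000, +0.41421); max(|x|,|y|,|x±y|/√2) = 0.41421 ≤ 0.8 ⇒ ∈ W
candidate 6: n = (2, 1, 0, -1) → π⊥ ≈ (+0.58579, +0.00000); max(|x|,|y|,|x±y|/√2) = 0.58579 ≤ 0.8 ⇒ ∈ W
candidate 7: n = (-1, 0, 1, 0) → π⊥ ≈ (-1.00000, -1.00000); max(|x|,|y|,|x±y|/√2) = 1.41421 > 0.8 ⇒ ∉ W
candidate 8: n = (1, 0, -1, 0) → π⊥ ≈ (+1.00000, +1.00000); max(|x|,|y|,|x±y|/√2) = 1.41421 > 0.8 ⇒ ∉ W
candidate 9: n = (0, 0, 1, 1) → π⊥ ≈ (+0.70711, -0.29289); max(|x|,|y|,|x±y|/√2) = 0.70711 ≤ 0.8 ⇒ ∈ W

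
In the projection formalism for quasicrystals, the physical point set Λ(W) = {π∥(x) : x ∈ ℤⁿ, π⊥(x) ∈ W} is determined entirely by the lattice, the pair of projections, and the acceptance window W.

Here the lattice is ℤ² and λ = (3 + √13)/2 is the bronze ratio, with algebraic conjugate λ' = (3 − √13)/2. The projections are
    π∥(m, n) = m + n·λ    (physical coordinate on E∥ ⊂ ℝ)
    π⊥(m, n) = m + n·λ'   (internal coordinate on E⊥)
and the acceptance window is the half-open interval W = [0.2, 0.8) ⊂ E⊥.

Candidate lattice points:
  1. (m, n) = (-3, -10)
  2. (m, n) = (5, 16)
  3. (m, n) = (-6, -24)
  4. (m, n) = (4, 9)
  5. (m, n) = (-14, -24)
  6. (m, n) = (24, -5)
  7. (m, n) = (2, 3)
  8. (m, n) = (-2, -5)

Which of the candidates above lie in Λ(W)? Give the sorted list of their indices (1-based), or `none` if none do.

none

λ' = (3−√13)/2 ≈ -0.3028.
#1 (-3,-10): internal coord -3 + (-10)·λ' = +0.0278; +0.0278 ∉ [0.2, 0.8) → out
#2 (5,16): internal coord 5 + (16)·λ' = +0.1556; +0.1556 ∉ [0.2, 0.8) → out
#3 (-6,-24): internal coord -6 + (-24)·λ' = +1.2666; +1.2666 ∉ [0.2, 0.8) → out
#4 (4,9): internal coord 4 + (9)·λ' = +1.2750; +1.2750 ∉ [0.2, 0.8) → out
#5 (-14,-24): internal coord -14 + (-24)·λ' = -6.7334; -6.7334 ∉ [0.2, 0.8) → out
#6 (24,-5): internal coord 24 + (-5)·λ' = +25.5139; +25.5139 ∉ [0.2, 0.8) → out
#7 (2,3): internal coord 2 + (3)·λ' = +1.0917; +1.0917 ∉ [0.2, 0.8) → out
#8 (-2,-5): internal coord -2 + (-5)·λ' = -0.4861; -0.4861 ∉ [0.2, 0.8) → out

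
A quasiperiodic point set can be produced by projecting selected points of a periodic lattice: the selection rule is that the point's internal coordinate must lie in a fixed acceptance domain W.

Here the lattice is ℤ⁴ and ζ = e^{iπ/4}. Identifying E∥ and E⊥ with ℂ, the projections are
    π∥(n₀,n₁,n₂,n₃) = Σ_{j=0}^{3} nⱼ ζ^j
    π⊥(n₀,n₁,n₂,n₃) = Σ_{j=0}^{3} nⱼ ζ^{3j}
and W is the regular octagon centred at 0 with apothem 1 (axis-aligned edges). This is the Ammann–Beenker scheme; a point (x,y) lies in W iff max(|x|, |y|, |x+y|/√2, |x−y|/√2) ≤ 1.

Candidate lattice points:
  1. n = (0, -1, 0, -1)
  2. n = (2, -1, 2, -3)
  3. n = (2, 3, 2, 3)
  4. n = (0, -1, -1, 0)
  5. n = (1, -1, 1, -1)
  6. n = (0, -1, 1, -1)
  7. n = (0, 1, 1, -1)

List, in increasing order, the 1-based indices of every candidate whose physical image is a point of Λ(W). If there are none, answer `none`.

With ζ = e^{iπ/4} the internal vectors are ζ^0,ζ^3,ζ^6,ζ^9.
candidate 1: n = (0, -1, 0, -1) → π⊥ ≈ (+0.00000, -1.41421); max(|x|,|y|,|x±y|/√2) = 1.41421 > 1 ⇒ ∉ W
candidate 2: n = (2, -1, 2, -3) → π⊥ ≈ (+0.58579, -4.82843); max(|x|,|y|,|x±y|/√2) = 4.82843 > 1 ⇒ ∉ W
candidate 3: n = (2, 3, 2, 3) → π⊥ ≈ (+2.00000, +2.24264); max(|x|,|y|,|x±y|/√2) = 3.00000 > 1 ⇒ ∉ W
candidate 4: n = (0, -1, -1, 0) → π⊥ ≈ (+0.70711, +0.29289); max(|x|,|y|,|x±y|/√2) = 0.70711 ≤ 1 ⇒ ∈ W
candidate 5: n = (1, -1, 1, -1) → π⊥ ≈ (+1.00000, -2.41421); max(|x|,|y|,|x±y|/√2) = 2.41421 > 1 ⇒ ∉ W
candidate 6: n = (0, -1, 1, -1) → π⊥ ≈ (+0.00000, -2.41421); max(|x|,|y|,|x±y|/√2) = 2.41421 > 1 ⇒ ∉ W
candidate 7: n = (0, 1, 1, -1) → π⊥ ≈ (-1.41421, -1.00000); max(|x|,|y|,|x±y|/√2) = 1.70711 > 1 ⇒ ∉ W

4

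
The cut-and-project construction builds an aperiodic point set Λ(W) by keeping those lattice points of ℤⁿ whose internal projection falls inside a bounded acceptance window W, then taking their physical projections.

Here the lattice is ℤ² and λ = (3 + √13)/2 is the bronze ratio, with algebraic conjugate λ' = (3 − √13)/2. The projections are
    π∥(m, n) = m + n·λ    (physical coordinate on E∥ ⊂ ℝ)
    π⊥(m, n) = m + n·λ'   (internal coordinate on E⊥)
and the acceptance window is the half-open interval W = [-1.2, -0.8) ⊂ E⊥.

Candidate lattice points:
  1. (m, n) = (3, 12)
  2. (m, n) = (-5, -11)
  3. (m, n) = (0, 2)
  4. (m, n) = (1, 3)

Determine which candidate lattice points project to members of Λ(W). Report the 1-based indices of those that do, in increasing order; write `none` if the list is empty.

none

λ' = (3−√13)/2 ≈ -0.30278.
[1] lift (3,12): star map gives -0.63331; window check -1.2 ≤ -0.63331 < -0.8 is false → out
[2] lift (-5,-11): star map gives -1.66947; window check -1.2 ≤ -1.66947 < -0.8 is false → out
[3] lift (0,2): star map gives -0.60555; window check -1.2 ≤ -0.60555 < -0.8 is false → out
[4] lift (1,3): star map gives 0.09167; window check -1.2 ≤ 0.09167 < -0.8 is false → out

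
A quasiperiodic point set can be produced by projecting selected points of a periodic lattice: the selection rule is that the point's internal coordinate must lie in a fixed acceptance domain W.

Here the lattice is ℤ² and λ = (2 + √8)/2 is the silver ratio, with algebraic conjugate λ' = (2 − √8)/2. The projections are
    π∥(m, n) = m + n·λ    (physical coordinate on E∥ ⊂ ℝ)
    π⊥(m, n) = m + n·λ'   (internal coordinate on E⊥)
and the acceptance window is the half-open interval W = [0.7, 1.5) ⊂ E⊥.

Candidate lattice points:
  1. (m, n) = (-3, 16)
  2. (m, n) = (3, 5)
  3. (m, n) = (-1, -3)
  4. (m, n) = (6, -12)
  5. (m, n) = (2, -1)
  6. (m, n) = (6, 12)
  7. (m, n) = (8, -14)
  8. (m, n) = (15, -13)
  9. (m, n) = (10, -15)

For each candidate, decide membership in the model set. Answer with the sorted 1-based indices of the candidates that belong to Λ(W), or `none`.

Compute λ' = (2−√8)/2 = -0.4142, so π⊥(m,n) = m -0.4142·n.
candidate 1: (m,n)=(-3,16) → π∥ = -3+16·λ ≈ 35.6274, π⊥ = -3+16·λ' ≈ -9.6274 ∉ [0.7, 1.5) ⇒ out
candidate 2: (m,n)=(3,5) → π∥ = 3+5·λ ≈ 15.0711, π⊥ = 3+5·λ' ≈ 0.9289 ∈ [0.7, 1.5) ⇒ IN Λ
candidate 3: (m,n)=(-1,-3) → π∥ = -1-3·λ ≈ -8.2426, π⊥ = -1-3·λ' ≈ 0.2426 ∉ [0.7, 1.5) ⇒ out
candidate 4: (m,n)=(6,-12) → π∥ = 6-12·λ ≈ -22.9706, π⊥ = 6-12·λ' ≈ 10.9706 ∉ [0.7, 1.5) ⇒ out
candidate 5: (m,n)=(2,-1) → π∥ = 2-1·λ ≈ -0.4142, π⊥ = 2-1·λ' ≈ 2.4142 ∉ [0.7, 1.5) ⇒ out
candidate 6: (m,n)=(6,12) → π∥ = 6+12·λ ≈ 34.9706, π⊥ = 6+12·λ' ≈ 1.0294 ∈ [0.7, 1.5) ⇒ IN Λ
candidate 7: (m,n)=(8,-14) → π∥ = 8-14·λ ≈ -25.7990, π⊥ = 8-14·λ' ≈ 13.7990 ∉ [0.7, 1.5) ⇒ out
candidate 8: (m,n)=(15,-13) → π∥ = 15-13·λ ≈ -16.3848, π⊥ = 15-13·λ' ≈ 20.3848 ∉ [0.7, 1.5) ⇒ out
candidate 9: (m,n)=(10,-15) → π∥ = 10-15·λ ≈ -26.2132, π⊥ = 10-15·λ' ≈ 16.2132 ∉ [0.7, 1.5) ⇒ out

2, 6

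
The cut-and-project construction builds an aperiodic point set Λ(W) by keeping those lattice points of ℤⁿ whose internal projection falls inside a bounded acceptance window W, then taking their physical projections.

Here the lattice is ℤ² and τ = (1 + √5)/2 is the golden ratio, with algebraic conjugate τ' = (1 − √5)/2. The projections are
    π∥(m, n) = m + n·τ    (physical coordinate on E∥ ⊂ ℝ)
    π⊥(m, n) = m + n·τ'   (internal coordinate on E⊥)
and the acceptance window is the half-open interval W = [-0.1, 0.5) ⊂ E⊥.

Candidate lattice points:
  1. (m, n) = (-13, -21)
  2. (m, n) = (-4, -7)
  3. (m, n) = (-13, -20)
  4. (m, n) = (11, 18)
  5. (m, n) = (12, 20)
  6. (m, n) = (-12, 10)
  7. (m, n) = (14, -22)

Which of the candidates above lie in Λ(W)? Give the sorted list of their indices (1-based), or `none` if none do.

τ' = (1−√5)/2 ≈ -0.6180.
candidate 1: (m,n)=(-13,-21) → π∥ = -13-21·τ ≈ -46.9787, π⊥ = -13-21·τ' ≈ -0.0213 ∈ [-0.1, 0.5) ⇒ IN Λ
candidate 2: (m,n)=(-4,-7) → π∥ = -4-7·τ ≈ -15.3262, π⊥ = -4-7·τ' ≈ 0.3262 ∈ [-0.1, 0.5) ⇒ IN Λ
candidate 3: (m,n)=(-13,-20) → π∥ = -13-20·τ ≈ -45.3607, π⊥ = -13-20·τ' ≈ -0.6393 ∉ [-0.1, 0.5) ⇒ out
candidate 4: (m,n)=(11,18) → π∥ = 11+18·τ ≈ 40.1246, π⊥ = 11+18·τ' ≈ -0.1246 ∉ [-0.1, 0.5) ⇒ out
candidate 5: (m,n)=(12,20) → π∥ = 12+20·τ ≈ 44.3607, π⊥ = 12+20·τ' ≈ -0.3607 ∉ [-0.1, 0.5) ⇒ out
candidate 6: (m,n)=(-12,10) → π∥ = -12+10·τ ≈ 4.1803, π⊥ = -12+10·τ' ≈ -18.1803 ∉ [-0.1, 0.5) ⇒ out
candidate 7: (m,n)=(14,-22) → π∥ = 14-22·τ ≈ -21.5967, π⊥ = 14-22·τ' ≈ 27.5967 ∉ [-0.1, 0.5) ⇒ out

1, 2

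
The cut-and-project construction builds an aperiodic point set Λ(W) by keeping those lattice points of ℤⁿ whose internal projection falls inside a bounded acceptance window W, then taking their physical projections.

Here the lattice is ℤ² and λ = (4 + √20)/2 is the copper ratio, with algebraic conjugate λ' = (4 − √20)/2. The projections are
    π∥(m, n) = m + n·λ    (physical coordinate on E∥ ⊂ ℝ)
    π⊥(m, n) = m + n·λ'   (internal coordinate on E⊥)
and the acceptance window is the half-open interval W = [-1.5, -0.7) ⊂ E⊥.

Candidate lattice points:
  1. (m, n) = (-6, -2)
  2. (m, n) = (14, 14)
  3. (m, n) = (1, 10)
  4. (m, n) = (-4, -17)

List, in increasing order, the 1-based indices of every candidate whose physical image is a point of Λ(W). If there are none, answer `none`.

λ' = (4−√20)/2 ≈ -0.23607.
candidate 1: (m,n)=(-6,-2) → π∥ = -6-2·λ ≈ -14.47214, π⊥ = -6-2·λ' ≈ -5.52786 ∉ [-1.5, -0.7) ⇒ out
candidate 2: (m,n)=(14,14) → π∥ = 14+14·λ ≈ 73.30495, π⊥ = 14+14·λ' ≈ 10.69505 ∉ [-1.5, -0.7) ⇒ out
candidate 3: (m,n)=(1,10) → π∥ = 1+10·λ ≈ 43.36068, π⊥ = 1+10·λ' ≈ -1.36068 ∈ [-1.5, -0.7) ⇒ IN Λ
candidate 4: (m,n)=(-4,-17) → π∥ = -4-17·λ ≈ -76.01316, π⊥ = -4-17·λ' ≈ 0.01316 ∉ [-1.5, -0.7) ⇒ out

3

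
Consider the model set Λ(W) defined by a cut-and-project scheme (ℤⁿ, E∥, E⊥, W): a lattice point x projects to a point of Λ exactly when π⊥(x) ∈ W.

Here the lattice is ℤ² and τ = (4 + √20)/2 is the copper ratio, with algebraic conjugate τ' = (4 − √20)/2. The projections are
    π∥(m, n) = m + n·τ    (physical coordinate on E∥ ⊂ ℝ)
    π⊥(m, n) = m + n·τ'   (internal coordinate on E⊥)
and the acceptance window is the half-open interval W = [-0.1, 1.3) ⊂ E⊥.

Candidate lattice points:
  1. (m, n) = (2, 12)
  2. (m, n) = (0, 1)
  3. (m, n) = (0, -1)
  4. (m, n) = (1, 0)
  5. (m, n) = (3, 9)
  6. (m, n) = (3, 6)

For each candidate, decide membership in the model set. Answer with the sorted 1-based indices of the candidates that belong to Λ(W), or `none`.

3, 4, 5

τ' = (4−√20)/2 ≈ -0.2361.
[1] lift (2,12): star map gives -0.8328; window check -0.1 ≤ -0.8328 < 1.3 is false → out
[2] lift (0,1): star map gives -0.2361; window check -0.1 ≤ -0.2361 < 1.3 is false → out
[3] lift (0,-1): star map gives 0.2361; window check -0.1 ≤ 0.2361 < 1.3 is true → IN Λ
[4] lift (1,0): star map gives 1.0000; window check -0.1 ≤ 1.0000 < 1.3 is true → IN Λ
[5] lift (3,9): star map gives 0.8754; window check -0.1 ≤ 0.8754 < 1.3 is true → IN Λ
[6] lift (3,6): star map gives 1.5836; window check -0.1 ≤ 1.5836 < 1.3 is false → out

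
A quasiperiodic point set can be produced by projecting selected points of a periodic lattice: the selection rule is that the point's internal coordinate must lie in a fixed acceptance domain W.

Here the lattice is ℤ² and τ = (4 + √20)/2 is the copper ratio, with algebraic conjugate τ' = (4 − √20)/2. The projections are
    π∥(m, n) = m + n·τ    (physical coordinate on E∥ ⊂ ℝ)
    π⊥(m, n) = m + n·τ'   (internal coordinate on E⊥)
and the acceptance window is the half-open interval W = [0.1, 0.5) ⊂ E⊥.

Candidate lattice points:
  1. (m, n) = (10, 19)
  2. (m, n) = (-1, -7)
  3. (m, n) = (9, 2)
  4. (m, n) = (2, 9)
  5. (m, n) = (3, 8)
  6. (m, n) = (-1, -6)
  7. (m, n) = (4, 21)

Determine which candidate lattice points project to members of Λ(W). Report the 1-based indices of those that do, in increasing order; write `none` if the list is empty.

6

Compute τ' = (4−√20)/2 = -0.2361, so π⊥(m,n) = m -0.2361·n.
#1 (10,19): internal coord 10 + (19)·τ' = +5.5147; +5.5147 ∉ [0.1, 0.5) → out
#2 (-1,-7): internal coord -1 + (-7)·τ' = +0.6525; +0.6525 ∉ [0.1, 0.5) → out
#3 (9,2): internal coord 9 + (2)·τ' = +8.5279; +8.5279 ∉ [0.1, 0.5) → out
#4 (2,9): internal coord 2 + (9)·τ' = -0.1246; -0.1246 ∉ [0.1, 0.5) → out
#5 (3,8): internal coord 3 + (8)·τ' = +1.1115; +1.1115 ∉ [0.1, 0.5) → out
#6 (-1,-6): internal coord -1 + (-6)·τ' = +0.4164; +0.4164 ∈ [0.1, 0.5) → IN Λ
#7 (4,21): internal coord 4 + (21)·τ' = -0.9574; -0.9574 ∉ [0.1, 0.5) → out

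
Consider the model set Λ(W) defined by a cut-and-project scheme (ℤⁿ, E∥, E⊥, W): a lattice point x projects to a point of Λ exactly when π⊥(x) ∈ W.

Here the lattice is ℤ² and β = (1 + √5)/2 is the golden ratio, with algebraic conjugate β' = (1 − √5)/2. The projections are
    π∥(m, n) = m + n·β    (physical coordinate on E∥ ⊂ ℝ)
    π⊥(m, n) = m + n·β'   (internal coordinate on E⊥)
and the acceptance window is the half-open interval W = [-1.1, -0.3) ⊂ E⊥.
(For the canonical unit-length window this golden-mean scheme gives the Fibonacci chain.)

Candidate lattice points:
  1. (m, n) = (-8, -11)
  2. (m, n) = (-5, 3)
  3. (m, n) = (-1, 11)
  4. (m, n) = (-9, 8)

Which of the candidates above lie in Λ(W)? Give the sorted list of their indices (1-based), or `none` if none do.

none

Numerically β ≈ 1.618034 and β' = −1/β ≈ -0.618034.
candidate 1: (m,n)=(-8,-11) → π∥ = -8-11·β ≈ -25.798374, π⊥ = -8-11·β' ≈ -1.201626 ∉ [-1.1, -0.3) ⇒ out
candidate 2: (m,n)=(-5,3) → π∥ = -5+3·β ≈ -0.145898, π⊥ = -5+3·β' ≈ -6.854102 ∉ [-1.1, -0.3) ⇒ out
candidate 3: (m,n)=(-1,11) → π∥ = -1+11·β ≈ 16.798374, π⊥ = -1+11·β' ≈ -7.798374 ∉ [-1.1, -0.3) ⇒ out
candidate 4: (m,n)=(-9,8) → π∥ = -9+8·β ≈ 3.944272, π⊥ = -9+8·β' ≈ -13.944272 ∉ [-1.1, -0.3) ⇒ out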